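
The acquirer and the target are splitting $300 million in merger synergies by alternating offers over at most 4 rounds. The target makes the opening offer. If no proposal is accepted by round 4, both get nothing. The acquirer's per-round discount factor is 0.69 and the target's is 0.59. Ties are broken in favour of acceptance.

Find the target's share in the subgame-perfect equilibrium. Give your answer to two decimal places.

Round 4 (the acquirer proposes): rejection yields 0 for the target; the acquirer offers 0 and keeps 300.
Round 3 (the target proposes): the acquirer can get 300 next round, worth 0.69 × 300 = 207 now. The target offers 207 and keeps 300 − 207 = 93.
Round 2 (the acquirer proposes): the target can get 93 next round, worth 0.59 × 93 = 54.87 now; the acquirer offers that and keeps 245.13.
Round 1 (the target proposes): the acquirer can get 245.13 next round, worth 0.69 × 245.13 = 169.1397 now; the target offers that and keeps 130.8603.

130.86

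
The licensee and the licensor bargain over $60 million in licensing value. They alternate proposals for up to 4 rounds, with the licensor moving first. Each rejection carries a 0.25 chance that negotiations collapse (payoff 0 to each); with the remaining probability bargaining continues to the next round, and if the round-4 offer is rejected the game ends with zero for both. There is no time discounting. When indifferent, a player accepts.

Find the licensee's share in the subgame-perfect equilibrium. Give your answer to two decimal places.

36.56

By backward induction:
Round 4 (the licensee proposes): rejection yields 0 for the licensor; the licensee offers 0 and keeps 60.
Round 3 (the licensor proposes): rejecting gives the licensee an expected 0.75 × 60 = 45; the licensor offers that and keeps 15.
Round 2 (the licensee proposes): rejecting gives the licensor an expected 0.75 × 15 = 11.25, so the licensee offers 11.25, keeping 48.75.
Round 1 (the licensor proposes): rejecting gives the licensee an expected 0.75 × 48.75 = 36.5625. The licensor offers 36.5625 and keeps 60 − 36.5625 = 23.4375.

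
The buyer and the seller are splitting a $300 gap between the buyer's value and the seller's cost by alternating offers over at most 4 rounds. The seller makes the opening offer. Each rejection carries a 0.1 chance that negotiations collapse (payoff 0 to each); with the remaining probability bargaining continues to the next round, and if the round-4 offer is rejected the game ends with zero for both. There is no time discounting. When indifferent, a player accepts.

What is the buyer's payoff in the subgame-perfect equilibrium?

245.7

Round 4 (the buyer proposes): rejection yields 0 for the seller; the buyer offers 0 and keeps 300.
Round 3 (the seller proposes): rejecting gives the buyer an expected 0.9 × 300 = 270. The seller offers 270 and keeps 300 − 270 = 30.
Round 2 (the buyer proposes): rejecting gives the seller an expected 0.9 × 30 = 27. The buyer offers 27 and keeps 300 − 27 = 273.
Round 1 (the seller proposes): rejecting gives the buyer an expected 0.9 × 273 = 245.7. The seller offers 245.7 and keeps 300 − 245.7 = 54.3.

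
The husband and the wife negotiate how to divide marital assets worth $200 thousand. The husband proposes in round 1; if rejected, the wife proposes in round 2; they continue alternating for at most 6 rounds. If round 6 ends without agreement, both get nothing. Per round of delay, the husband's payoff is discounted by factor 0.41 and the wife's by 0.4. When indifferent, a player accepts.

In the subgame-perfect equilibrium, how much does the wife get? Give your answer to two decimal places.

Work backward from the last round.
Round 6 (the wife proposes): rejection yields 0 for the husband; the wife offers 0 and keeps 200.
Round 5 (the husband proposes): the wife can get 200 next round, worth 0.4 × 200 = 80 now; the husband offers that and keeps 120.
Round 4 (the wife proposes): the husband can get 120 next round, worth 0.41 × 120 = 49.2 now; the wife offers that and keeps 150.8.
Round 3 (the husband proposes): the wife can get 150.8 next round, worth 0.4 × 150.8 = 60.32 now; the husband offers that and keeps 139.68.
Round 2 (the wife proposes): the husband can get 139.68 next round, worth 0.41 × 139.68 = 57.2688 now, so the wife offers 57.2688, keeping 142.7312.
Round 1 (the husband proposes): the wife can get 142.7312 next round, worth 0.4 × 142.7312 = 57.09248 now; the husband offers that and keeps 142.90752.

57.09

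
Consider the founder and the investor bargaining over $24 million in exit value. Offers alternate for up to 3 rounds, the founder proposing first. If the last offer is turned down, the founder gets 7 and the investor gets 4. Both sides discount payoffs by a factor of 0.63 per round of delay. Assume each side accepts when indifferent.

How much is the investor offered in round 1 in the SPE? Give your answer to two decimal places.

Round 3 (the founder proposes): the investor gets 4 if talks fail, so the founder offers 4 and keeps 20.
Round 2 (the investor proposes): the founder can get 20 next round, worth 0.63 × 20 = 12.6 now. The investor offers 12.6 and keeps 24 − 12.6 = 11.4.
Round 1 (the founder proposes): the investor can get 11.4 next round, worth 0.63 × 11.4 = 7.182 now, so the founder offers 7.182, keeping 16.818.

7.18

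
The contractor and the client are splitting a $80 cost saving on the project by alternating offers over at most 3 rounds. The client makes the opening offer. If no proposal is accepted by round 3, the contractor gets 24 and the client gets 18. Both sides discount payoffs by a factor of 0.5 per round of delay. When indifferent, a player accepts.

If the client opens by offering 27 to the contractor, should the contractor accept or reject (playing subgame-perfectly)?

Round 3 (the client proposes): the contractor gets 24 if talks fail, so the client offers 24 and keeps 56.
Round 2 (the contractor proposes): the client can get 56 next round, worth 0.5 × 56 = 28 now; the contractor offers that and keeps 52.
So by rejecting in round 1, the contractor gets 52 next round, worth 0.5 × 52 = 26 now.
Offer 27 ≥ 26, so the contractor accepts.

Accept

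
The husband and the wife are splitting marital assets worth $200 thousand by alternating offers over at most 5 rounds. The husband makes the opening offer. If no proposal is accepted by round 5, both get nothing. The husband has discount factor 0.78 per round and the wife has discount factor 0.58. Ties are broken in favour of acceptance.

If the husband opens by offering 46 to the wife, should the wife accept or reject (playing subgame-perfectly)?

Accept

Round 5 (the husband proposes): the wife will accept anything ≥ 0, so the husband offers 0 and keeps 200.
Round 4 (the wife proposes): the husband can get 200 next round, worth 0.78 × 200 = 156 now; the wife offers that and keeps 44.
Round 3 (the husband proposes): the wife can get 44 next round, worth 0.58 × 44 = 25.52 now; the husband offers that and keeps 174.48.
Round 2 (the wife proposes): the husband can get 174.48 next round, worth 0.78 × 174.48 = 136.0944 now, so the wife offers 136.0944, keeping 63.9056.
So by rejecting in round 1, the wife gets 63.9056 next round, worth 0.58 × 63.9056 = 37.065248 now.
Offer 46 ≥ 37.065248, so the wife accepts.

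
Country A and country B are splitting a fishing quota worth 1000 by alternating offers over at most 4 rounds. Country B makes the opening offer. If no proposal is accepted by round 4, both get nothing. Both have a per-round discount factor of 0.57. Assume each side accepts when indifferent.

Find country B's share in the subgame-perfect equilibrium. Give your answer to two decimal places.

Round 4 (country A proposes): country B will accept anything ≥ 0, so country A offers 0 and keeps 1000.
Round 3 (country B proposes): country A can get 1000 next round, worth 0.57 × 1000 = 570 now. Country B offers 570 and keeps 1000 − 570 = 430.
Round 2 (country A proposes): country B can get 430 next round, worth 0.57 × 430 = 245.1 now. Country A offers 245.1 and keeps 1000 − 245.1 = 754.9.
Round 1 (country B proposes): country A can get 754.9 next round, worth 0.57 × 754.9 = 430.293 now. Country B offers 430.293 and keeps 1000 − 430.293 = 569.707.

569.71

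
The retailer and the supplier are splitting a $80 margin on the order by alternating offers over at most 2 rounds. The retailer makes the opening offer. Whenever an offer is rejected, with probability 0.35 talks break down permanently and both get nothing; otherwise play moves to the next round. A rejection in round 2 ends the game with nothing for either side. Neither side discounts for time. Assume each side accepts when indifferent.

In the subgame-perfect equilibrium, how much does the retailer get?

28

By backward induction:
Round 2 (the supplier proposes): the retailer will accept anything ≥ 0, so the supplier offers 0 and keeps 80.
Round 1 (the retailer proposes): rejecting gives the supplier an expected 0.65 × 80 = 52. The retailer offers 52 and keeps 80 − 52 = 28.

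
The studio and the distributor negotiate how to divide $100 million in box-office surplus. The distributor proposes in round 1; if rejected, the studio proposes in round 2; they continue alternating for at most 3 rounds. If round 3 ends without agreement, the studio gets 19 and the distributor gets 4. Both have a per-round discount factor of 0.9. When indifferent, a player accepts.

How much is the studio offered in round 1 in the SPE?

24.39

Round 3 (the distributor proposes): the studio gets 19 if talks fail, so the distributor offers 19 and keeps 81.
Round 2 (the studio proposes): the distributor can get 81 next round, worth 0.9 × 81 = 72.9 now. The studio offers 72.9 and keeps 100 − 72.9 = 27.1.
Round 1 (the distributor proposes): the studio can get 27.1 next round, worth 0.9 × 27.1 = 24.39 now. The distributor offers 24.39 and keeps 100 − 24.39 = 75.61.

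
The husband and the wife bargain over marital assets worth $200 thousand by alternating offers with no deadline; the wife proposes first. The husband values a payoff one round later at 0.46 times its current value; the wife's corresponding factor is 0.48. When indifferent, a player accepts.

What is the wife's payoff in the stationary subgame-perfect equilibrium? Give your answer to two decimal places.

In a stationary SPE each proposer offers the other exactly their discounted continuation value.
If the wife keeps x when proposing and the husband keeps y when proposing, then x = 200 − 0.46y and y = 200 − 0.48x.
Solving: x = 200(1 − 0.46) / (1 − 0.48·0.46) = 108 / 0.7792 ≈ 138.6037.
The husband gets 200 − 138.6037 ≈ 61.3963.

138.60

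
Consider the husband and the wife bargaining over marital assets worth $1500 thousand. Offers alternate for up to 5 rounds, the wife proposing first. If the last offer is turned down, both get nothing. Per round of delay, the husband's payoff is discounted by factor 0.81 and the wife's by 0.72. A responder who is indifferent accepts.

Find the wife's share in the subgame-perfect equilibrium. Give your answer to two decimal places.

961.40

Solve by backward induction from round 5.
Round 5 (the wife proposes): the husband will accept anything ≥ 0, so the wife offers 0 and keeps 1500.
Round 4 (the husband proposes): the wife can get 1500 next round, worth 0.72 × 1500 = 1080 now; the husband offers that and keeps 420.
Round 3 (the wife proposes): the husband can get 420 next round, worth 0.81 × 420 = 340.2 now, so the wife offers 340.2, keeping 1159.8.
Round 2 (the husband proposes): the wife can get 1159.8 next round, worth 0.72 × 1159.8 = 835.056 now. The husband offers 835.056 and keeps 1500 − 835.056 = 664.944.
Round 1 (the wife proposes): the husband can get 664.944 next round, worth 0.81 × 664.944 = 538.60464 now, so the wife offers 538.60464, keeping 961.39536.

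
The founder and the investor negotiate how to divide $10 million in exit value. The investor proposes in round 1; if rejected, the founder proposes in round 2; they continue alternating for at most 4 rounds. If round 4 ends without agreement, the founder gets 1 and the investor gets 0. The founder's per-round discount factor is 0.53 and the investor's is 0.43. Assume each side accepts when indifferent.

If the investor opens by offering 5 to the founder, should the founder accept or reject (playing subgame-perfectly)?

Accept

Round 4 (the founder proposes): the investor will accept anything ≥ 0, so the founder offers 0 and keeps 10.
Round 3 (the investor proposes): the founder can get 10 next round, worth 0.53 × 10 = 5.3 now, so the investor offers 5.3, keeping 4.7.
Round 2 (the founder proposes): the investor can get 4.7 next round, worth 0.43 × 4.7 = 2.021 now; the founder offers that and keeps 7.979.
So by rejecting in round 1, the founder gets 7.979 next round, worth 0.53 × 7.979 = 4.22887 now.
Offer 5 ≥ 4.22887, so the founder accepts.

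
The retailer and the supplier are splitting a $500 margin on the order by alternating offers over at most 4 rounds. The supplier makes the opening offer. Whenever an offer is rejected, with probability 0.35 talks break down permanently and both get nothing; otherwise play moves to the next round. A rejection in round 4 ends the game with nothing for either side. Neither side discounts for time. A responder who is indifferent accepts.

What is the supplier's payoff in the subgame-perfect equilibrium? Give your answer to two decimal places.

Round 4 (the retailer proposes): rejection yields 0 for the supplier; the retailer offers 0 and keeps 500.
Round 3 (the supplier proposes): rejecting gives the retailer an expected 0.65 × 500 = 325; the supplier offers that and keeps 175.
Round 2 (the retailer proposes): rejecting gives the supplier an expected 0.65 × 175 = 113.75; the retailer offers that and keeps 386.25.
Round 1 (the supplier proposes): rejecting gives the retailer an expected 0.65 × 386.25 = 251.0625. The supplier offers 251.0625 and keeps 500 − 251.0625 = 248.9375.

248.94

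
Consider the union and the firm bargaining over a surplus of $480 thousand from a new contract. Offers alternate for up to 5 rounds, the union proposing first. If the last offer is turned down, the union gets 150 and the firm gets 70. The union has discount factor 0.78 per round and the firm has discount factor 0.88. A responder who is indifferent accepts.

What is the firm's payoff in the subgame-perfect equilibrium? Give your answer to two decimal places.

Solve by backward induction from round 5.
Round 5 (the union proposes): the firm gets 70 if talks fail, so the union offers 70 and keeps 410.
Round 4 (the firm proposes): the union can get 410 next round, worth 0.78 × 410 = 319.8 now. The firm offers 319.8 and keeps 480 − 319.8 = 160.2.
Round 3 (the union proposes): the firm can get 160.2 next round, worth 0.88 × 160.2 = 140.976 now; the union offers that and keeps 339.024.
Round 2 (the firm proposes): the union can get 339.024 next round, worth 0.78 × 339.024 = 264.43872 now, so the firm offers 264.43872, keeping 215.56128.
Round 1 (the union proposes): the firm can get 215.56128 next round, worth 0.88 × 215.56128 = 189.6939264 now; the union offers that and keeps 290.3060736.

189.69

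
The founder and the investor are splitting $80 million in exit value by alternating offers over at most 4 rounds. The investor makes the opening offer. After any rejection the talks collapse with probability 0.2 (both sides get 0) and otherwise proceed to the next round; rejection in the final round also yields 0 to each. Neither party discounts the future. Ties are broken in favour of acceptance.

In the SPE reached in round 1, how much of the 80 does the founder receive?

Round 4 (the founder proposes): rejection yields 0 for the investor; the founder offers 0 and keeps 80.
Round 3 (the investor proposes): rejecting gives the founder an expected 0.8 × 80 = 64. The investor offers 64 and keeps 80 − 64 = 16.
Round 2 (the founder proposes): rejecting gives the investor an expected 0.8 × 16 = 12.8; the founder offers that and keeps 67.2.
Round 1 (the investor proposes): rejecting gives the founder an expected 0.8 × 67.2 = 53.76, so the investor offers 53.76, keeping 26.24.

53.76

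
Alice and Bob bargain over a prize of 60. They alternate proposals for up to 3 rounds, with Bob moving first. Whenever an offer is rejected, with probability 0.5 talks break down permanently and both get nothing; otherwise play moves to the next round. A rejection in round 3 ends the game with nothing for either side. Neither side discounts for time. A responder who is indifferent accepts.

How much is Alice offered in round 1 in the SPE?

15

By backward induction:
Round 3 (Bob proposes): Alice will accept anything ≥ 0, so Bob offers 0 and keeps 60.
Round 2 (Alice proposes): rejecting gives Bob an expected 0.5 × 60 = 30. Alice offers 30 and keeps 60 − 30 = 30.
Round 1 (Bob proposes): rejecting gives Alice an expected 0.5 × 30 = 15; Bob offers that and keeps 45.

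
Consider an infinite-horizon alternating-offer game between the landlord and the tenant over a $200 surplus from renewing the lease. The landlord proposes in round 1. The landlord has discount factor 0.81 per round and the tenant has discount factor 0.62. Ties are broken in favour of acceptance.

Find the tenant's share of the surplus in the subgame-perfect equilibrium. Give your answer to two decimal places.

When the landlord proposes, the tenant accepts any offer worth at least 0.62 times what the tenant would get by proposing next round; and vice versa.
This gives x = 200 − 0.62y and y = 200 − 0.81x, where x and y are each side's share when it proposes.
Hence (1 − 0.62·0.81)x = 200(1 − 0.62), i.e. 0.4978·x = 76.
x ≈ 152.6718; the tenant's share is 200 − x ≈ 47.3282.

47.33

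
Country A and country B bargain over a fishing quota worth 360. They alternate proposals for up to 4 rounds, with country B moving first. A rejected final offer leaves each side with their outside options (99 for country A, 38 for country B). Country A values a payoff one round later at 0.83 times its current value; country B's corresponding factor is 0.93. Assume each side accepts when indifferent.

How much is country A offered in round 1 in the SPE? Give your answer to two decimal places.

Round 4 (country A proposes): country B gets 38 if talks fail, so country A offers 38 and keeps 322.
Round 3 (country B proposes): country A can get 322 next round, worth 0.83 × 322 = 267.26 now, so country B offers 267.26, keeping 92.74.
Round 2 (country A proposes): country B can get 92.74 next round, worth 0.93 × 92.74 = 86.2482 now, so country A offers 86.2482, keeping 273.7518.
Round 1 (country B proposes): country A can get 273.7518 next round, worth 0.83 × 273.7518 = 227.213994 now, so country B offers 227.213994, keeping 132.786006.

227.21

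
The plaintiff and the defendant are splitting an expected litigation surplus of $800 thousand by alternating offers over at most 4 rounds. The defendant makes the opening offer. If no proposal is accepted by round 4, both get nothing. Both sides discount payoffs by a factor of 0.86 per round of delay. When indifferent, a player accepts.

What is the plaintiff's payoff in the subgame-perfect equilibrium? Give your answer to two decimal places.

605.16

Round 4 (the plaintiff proposes): the defendant will accept anything ≥ 0, so the plaintiff offers 0 and keeps 800.
Round 3 (the defendant proposes): the plaintiff can get 800 next round, worth 0.86 × 800 = 688 now; the defendant offers that and keeps 112.
Round 2 (the plaintiff proposes): the defendant can get 112 next round, worth 0.86 × 112 = 96.32 now. The plaintiff offers 96.32 and keeps 800 − 96.32 = 703.68.
Round 1 (the defendant proposes): the plaintiff can get 703.68 next round, worth 0.86 × 703.68 = 605.1648 now, so the defendant offers 605.1648, keeping 194.8352.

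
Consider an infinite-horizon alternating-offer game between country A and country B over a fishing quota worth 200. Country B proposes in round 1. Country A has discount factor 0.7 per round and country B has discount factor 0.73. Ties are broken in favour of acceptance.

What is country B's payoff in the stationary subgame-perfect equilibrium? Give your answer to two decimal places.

122.70

When country B proposes, country A accepts any offer worth at least 0.7 times what country A would get by proposing next round; and vice versa.
This gives x = 200 − 0.7y and y = 200 − 0.73x, where x and y are each side's share when it proposes.
Hence (1 − 0.7·0.73)x = 200(1 − 0.7), i.e. 0.489·x = 60.
x ≈ 122.6994; country A's share is 200 − x ≈ 77.3006.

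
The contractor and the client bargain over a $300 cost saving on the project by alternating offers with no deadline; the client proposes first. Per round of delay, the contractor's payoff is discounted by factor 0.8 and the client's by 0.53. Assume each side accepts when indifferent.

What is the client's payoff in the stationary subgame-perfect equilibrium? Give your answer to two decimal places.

104.17

Let x be the client's share when the client proposes and y be the contractor's share when the contractor proposes.
The contractor accepts iff offered ≥ 0.8·y, so x = 300 − 0.8y. Symmetrically y = 300 − 0.53x.
Substituting: x = 300 − 0.8(300 − 0.53x), giving x(1 − 0.53·0.8) = 300(1 − 0.8).
So x = 300 × 0.2 / 0.576 ≈ 104.1667, and the contractor receives 300 − x ≈ 195.8333.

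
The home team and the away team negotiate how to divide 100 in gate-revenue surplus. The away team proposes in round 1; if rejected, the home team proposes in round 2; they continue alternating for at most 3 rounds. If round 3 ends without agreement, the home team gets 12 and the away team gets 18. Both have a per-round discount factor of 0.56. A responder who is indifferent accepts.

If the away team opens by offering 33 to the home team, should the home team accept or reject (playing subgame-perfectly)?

Round 3 (the away team proposes): the home team gets 12 if talks fail, so the away team offers 12 and keeps 88.
Round 2 (the home team proposes): the away team can get 88 next round, worth 0.56 × 88 = 49.28 now. The home team offers 49.28 and keeps 100 − 49.28 = 50.72.
So by rejecting in round 1, the home team gets 50.72 next round, worth 0.56 × 50.72 = 28.4032 now.
Offer 33 ≥ 28.4032, so the home team accepts.

Accept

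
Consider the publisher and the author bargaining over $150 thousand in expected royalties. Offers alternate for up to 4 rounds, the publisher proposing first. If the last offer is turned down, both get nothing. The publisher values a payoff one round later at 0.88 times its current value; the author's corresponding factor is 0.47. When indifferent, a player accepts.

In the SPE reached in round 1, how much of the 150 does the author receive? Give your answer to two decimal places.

Work backward from the last round.
Round 4 (the author proposes): the publisher will accept anything ≥ 0, so the author offers 0 and keeps 150.
Round 3 (the publisher proposes): the author can get 150 next round, worth 0.47 × 150 = 70.5 now; the publisher offers that and keeps 79.5.
Round 2 (the author proposes): the publisher can get 79.5 next round, worth 0.88 × 79.5 = 69.96 now, so the author offers 69.96, keeping 80.04.
Round 1 (the publisher proposes): the author can get 80.04 next round, worth 0.47 × 80.04 = 37.6188 now. The publisher offers 37.6188 and keeps 150 − 37.6188 = 112.3812.

37.62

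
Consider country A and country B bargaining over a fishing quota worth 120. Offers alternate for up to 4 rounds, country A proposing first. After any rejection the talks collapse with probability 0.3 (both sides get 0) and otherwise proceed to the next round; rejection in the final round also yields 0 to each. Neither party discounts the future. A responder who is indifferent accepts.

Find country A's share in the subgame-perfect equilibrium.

53.64

By backward induction:
Round 4 (country B proposes): country A will accept anything ≥ 0, so country B offers 0 and keeps 120.
Round 3 (country A proposes): rejecting gives country B an expected 0.7 × 120 = 84. Country A offers 84 and keeps 120 − 84 = 36.
Round 2 (country B proposes): rejecting gives country A an expected 0.7 × 36 = 25.2. Country B offers 25.2 and keeps 120 − 25.2 = 94.8.
Round 1 (country A proposes): rejecting gives country B an expected 0.7 × 94.8 = 66.36; country A offers that and keeps 53.64.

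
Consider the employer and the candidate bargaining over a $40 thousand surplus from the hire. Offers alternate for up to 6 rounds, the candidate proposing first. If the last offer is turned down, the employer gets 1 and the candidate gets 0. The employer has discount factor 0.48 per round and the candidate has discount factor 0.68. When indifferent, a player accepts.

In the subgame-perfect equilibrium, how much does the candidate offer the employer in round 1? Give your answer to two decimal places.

10.19

Round 6 (the employer proposes): rejection yields 0 for the candidate; the employer offers 0 and keeps 40.
Round 5 (the candidate proposes): the employer can get 40 next round, worth 0.48 × 40 = 19.2 now; the candidate offers that and keeps 20.8.
Round 4 (the employer proposes): the candidate can get 20.8 next round, worth 0.68 × 20.8 = 14.144 now. The employer offers 14.144 and keeps 40 − 14.144 = 25.856.
Round 3 (the candidate proposes): the employer can get 25.856 next round, worth 0.48 × 25.856 = 12.41088 now. The candidate offers 12.41088 and keeps 40 − 12.41088 = 27.58912.
Round 2 (the employer proposes): the candidate can get 27.58912 next round, worth 0.68 × 27.58912 = 18.7606016 now, so the employer offers 18.7606016, keeping 21.2393984.
Round 1 (the candidate proposes): the employer can get 21.2393984 next round, worth 0.48 × 21.2393984 = 10.194911232 now; the candidate offers that and keeps 29.805088768.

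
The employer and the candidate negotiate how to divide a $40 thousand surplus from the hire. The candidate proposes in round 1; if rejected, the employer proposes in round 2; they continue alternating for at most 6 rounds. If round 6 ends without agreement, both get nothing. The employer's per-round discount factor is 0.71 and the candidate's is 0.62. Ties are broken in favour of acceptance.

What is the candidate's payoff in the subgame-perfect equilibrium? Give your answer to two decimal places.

18.95

Round 6 (the employer proposes): rejection yields 0 for the candidate; the employer offers 0 and keeps 40.
Round 5 (the candidate proposes): the employer can get 40 next round, worth 0.71 × 40 = 28.4 now; the candidate offers that and keeps 11.6.
Round 4 (the employer proposes): the candidate can get 11.6 next round, worth 0.62 × 11.6 = 7.192 now; the employer offers that and keeps 32.808.
Round 3 (the candidate proposes): the employer can get 32.808 next round, worth 0.71 × 32.808 = 23.29368 now. The candidate offers 23.29368 and keeps 40 − 23.29368 = 16.70632.
Round 2 (the employer proposes): the candidate can get 16.70632 next round, worth 0.62 × 16.70632 = 10.3579184 now, so the employer offers 10.3579184, keeping 29.6420816.
Round 1 (the candidate proposes): the employer can get 29.6420816 next round, worth 0.71 × 29.6420816 = 21.045877936 now. The candidate offers 21.045877936 and keeps 40 − 21.045877936 = 18.954122064.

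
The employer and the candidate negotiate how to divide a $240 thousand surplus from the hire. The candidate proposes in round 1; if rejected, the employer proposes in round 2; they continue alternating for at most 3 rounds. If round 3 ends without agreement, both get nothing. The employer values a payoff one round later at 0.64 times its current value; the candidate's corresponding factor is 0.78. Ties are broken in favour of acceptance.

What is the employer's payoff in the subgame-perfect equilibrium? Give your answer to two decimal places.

33.79

Round 3 (the candidate proposes): rejection yields 0 for the employer; the candidate offers 0 and keeps 240.
Round 2 (the employer proposes): the candidate can get 240 next round, worth 0.78 × 240 = 187.2 now; the employer offers that and keeps 52.8.
Round 1 (the candidate proposes): the employer can get 52.8 next round, worth 0.64 × 52.8 = 33.792 now. The candidate offers 33.792 and keeps 240 − 33.792 = 206.208.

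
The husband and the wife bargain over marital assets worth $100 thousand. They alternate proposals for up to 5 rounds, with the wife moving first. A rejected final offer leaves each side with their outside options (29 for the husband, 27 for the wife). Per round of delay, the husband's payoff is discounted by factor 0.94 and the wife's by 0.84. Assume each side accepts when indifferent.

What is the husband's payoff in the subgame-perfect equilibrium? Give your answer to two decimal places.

45.00

Round 5 (the wife proposes): the husband gets 29 if talks fail, so the wife offers 29 and keeps 71.
Round 4 (the husband proposes): the wife can get 71 next round, worth 0.84 × 71 = 59.64 now. The husband offers 59.64 and keeps 100 − 59.64 = 40.36.
Round 3 (the wife proposes): the husband can get 40.36 next round, worth 0.94 × 40.36 = 37.9384 now; the wife offers that and keeps 62.0616.
Round 2 (the husband proposes): the wife can get 62.0616 next round, worth 0.84 × 62.0616 = 52.131744 now, so the husband offers 52.131744, keeping 47.868256.
Round 1 (the wife proposes): the husband can get 47.868256 next round, worth 0.94 × 47.868256 = 44.99616064 now, so the wife offers 44.99616064, keeping 55.00383936.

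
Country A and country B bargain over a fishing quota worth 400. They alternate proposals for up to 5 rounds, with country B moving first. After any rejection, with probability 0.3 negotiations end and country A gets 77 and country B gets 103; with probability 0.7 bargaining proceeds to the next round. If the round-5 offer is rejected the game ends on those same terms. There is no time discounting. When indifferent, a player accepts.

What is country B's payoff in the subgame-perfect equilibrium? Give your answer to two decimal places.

By backward induction:
Round 5 (country B proposes): country A gets 77 if talks fail, so country B offers 77 and keeps 323.
Round 4 (country A proposes): rejecting gives country B an expected 0.7 × 323 + 0.3 × 103 = 257. Country A offers 257 and keeps 400 − 257 = 143.
Round 3 (country B proposes): rejecting gives country A an expected 0.7 × 143 + 0.3 × 77 = 123.2; country B offers that and keeps 276.8.
Round 2 (country A proposes): rejecting gives country B an expected 0.7 × 276.8 + 0.3 × 103 = 224.66, so country A offers 224.66, keeping 175.34.
Round 1 (country B proposes): rejecting gives country A an expected 0.7 × 175.34 + 0.3 × 77 = 145.838. Country B offers 145.838 and keeps 400 − 145.838 = 254.162.

254.16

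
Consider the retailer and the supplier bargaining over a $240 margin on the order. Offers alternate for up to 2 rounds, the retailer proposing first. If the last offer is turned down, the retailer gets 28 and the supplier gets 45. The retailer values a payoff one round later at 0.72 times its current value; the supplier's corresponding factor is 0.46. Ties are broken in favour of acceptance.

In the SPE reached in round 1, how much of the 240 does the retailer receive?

142.48

Round 2 (the supplier proposes): the retailer gets 28 if talks fail, so the supplier offers 28 and keeps 212.
Round 1 (the retailer proposes): the supplier can get 212 next round, worth 0.46 × 212 = 97.52 now, so the retailer offers 97.52, keeping 142.48.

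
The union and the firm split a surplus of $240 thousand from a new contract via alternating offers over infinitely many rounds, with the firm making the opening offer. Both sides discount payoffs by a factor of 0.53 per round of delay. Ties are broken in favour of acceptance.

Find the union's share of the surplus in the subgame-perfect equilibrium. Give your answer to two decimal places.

83.14

Let x be the firm's share when the firm proposes and y be the union's share when the union proposes.
The union accepts iff offered ≥ 0.53·y, so x = 240 − 0.53y. Symmetrically y = 240 − 0.53x.
Substituting: x = 240 − 0.53(240 − 0.53x), giving x(1 − 0.53·0.53) = 240(1 − 0.53).
So x = 240 × 0.47 / 0.7191 ≈ 156.8627, and the union receives 240 − x ≈ 83.1373.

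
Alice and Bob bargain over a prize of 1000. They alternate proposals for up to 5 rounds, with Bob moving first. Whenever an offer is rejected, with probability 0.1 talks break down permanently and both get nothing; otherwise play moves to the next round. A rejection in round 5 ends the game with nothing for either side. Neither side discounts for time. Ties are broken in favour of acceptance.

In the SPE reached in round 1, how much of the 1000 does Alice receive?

162.9

Round 5 (Bob proposes): rejection yields 0 for Alice; Bob offers 0 and keeps 1000.
Round 4 (Alice proposes): rejecting gives Bob an expected 0.9 × 1000 = 900. Alice offers 900 and keeps 1000 − 900 = 100.
Round 3 (Bob proposes): rejecting gives Alice an expected 0.9 × 100 = 90. Bob offers 90 and keeps 1000 − 90 = 910.
Round 2 (Alice proposes): rejecting gives Bob an expected 0.9 × 910 = 819. Alice offers 819 and keeps 1000 − 819 = 181.
Round 1 (Bob proposes): rejecting gives Alice an expected 0.9 × 181 = 162.9; Bob offers that and keeps 837.1.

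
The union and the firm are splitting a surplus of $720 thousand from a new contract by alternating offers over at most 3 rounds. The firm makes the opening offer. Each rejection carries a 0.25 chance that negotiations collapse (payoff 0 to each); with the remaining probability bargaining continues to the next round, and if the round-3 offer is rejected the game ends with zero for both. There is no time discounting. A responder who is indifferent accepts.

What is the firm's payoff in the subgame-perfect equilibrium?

Round 3 (the firm proposes): the union will accept anything ≥ 0, so the firm offers 0 and keeps 720.
Round 2 (the union proposes): rejecting gives the firm an expected 0.75 × 720 = 540, so the union offers 540, keeping 180.
Round 1 (the firm proposes): rejecting gives the union an expected 0.75 × 180 = 135; the firm offers that and keeps 585.

585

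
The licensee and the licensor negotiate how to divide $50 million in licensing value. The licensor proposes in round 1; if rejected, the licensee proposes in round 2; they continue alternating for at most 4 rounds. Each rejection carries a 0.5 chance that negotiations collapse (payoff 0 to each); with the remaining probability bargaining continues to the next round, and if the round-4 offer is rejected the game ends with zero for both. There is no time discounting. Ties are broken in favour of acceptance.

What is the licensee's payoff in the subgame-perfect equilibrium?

Round 4 (the licensee proposes): the licensor will accept anything ≥ 0, so the licensee offers 0 and keeps 50.
Round 3 (the licensor proposes): rejecting gives the licensee an expected 0.5 × 50 = 25; the licensor offers that and keeps 25.
Round 2 (the licensee proposes): rejecting gives the licensor an expected 0.5 × 25 = 12.5, so the licensee offers 12.5, keeping 37.5.
Round 1 (the licensor proposes): rejecting gives the licensee an expected 0.5 × 37.5 = 18.75. The licensor offers 18.75 and keeps 50 − 18.75 = 31.25.

18.75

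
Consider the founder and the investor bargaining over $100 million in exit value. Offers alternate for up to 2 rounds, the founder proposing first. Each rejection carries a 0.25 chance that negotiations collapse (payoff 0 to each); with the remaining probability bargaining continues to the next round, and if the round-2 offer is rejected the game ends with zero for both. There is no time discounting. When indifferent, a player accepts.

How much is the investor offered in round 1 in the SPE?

Round 2 (the investor proposes): rejection yields 0 for the founder; the investor offers 0 and keeps 100.
Round 1 (the founder proposes): rejecting gives the investor an expected 0.75 × 100 = 75, so the founder offers 75, keeping 25.

75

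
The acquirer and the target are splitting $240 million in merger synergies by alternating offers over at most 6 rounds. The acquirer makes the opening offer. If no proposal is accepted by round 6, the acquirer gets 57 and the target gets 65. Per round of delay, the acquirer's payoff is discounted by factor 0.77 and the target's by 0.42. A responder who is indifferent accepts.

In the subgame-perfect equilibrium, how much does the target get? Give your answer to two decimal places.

Round 6 (the target proposes): the acquirer gets 57 if talks fail, so the target offers 57 and keeps 183.
Round 5 (the acquirer proposes): the target can get 183 next round, worth 0.42 × 183 = 76.86 now; the acquirer offers that and keeps 163.14.
Round 4 (the target proposes): the acquirer can get 163.14 next round, worth 0.77 × 163.14 = 125.6178 now. The target offers 125.6178 and keeps 240 − 125.6178 = 114.3822.
Round 3 (the acquirer proposes): the target can get 114.3822 next round, worth 0.42 × 114.3822 = 48.040524 now; the acquirer offers that and keeps 191.959476.
Round 2 (the target proposes): the acquirer can get 191.959476 next round, worth 0.77 × 191.959476 = 147.80879652 now. The target offers 147.80879652 and keeps 240 − 147.80879652 = 92.19120348.
Round 1 (the acquirer proposes): the target can get 92.19120348 next round, worth 0.42 × 92.19120348 = 38.7203054616 now. The acquirer offers 38.7203054616 and keeps 240 − 38.7203054616 = 201.2796945384.

38.72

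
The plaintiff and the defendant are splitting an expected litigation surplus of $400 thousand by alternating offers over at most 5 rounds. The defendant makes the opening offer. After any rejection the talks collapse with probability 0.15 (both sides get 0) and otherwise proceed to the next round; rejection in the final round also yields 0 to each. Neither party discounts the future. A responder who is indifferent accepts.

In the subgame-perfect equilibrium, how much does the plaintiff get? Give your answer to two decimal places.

87.85

By backward induction:
Round 5 (the defendant proposes): rejection yields 0 for the plaintiff; the defendant offers 0 and keeps 400.
Round 4 (the plaintiff proposes): rejecting gives the defendant an expected 0.85 × 400 = 340. The plaintiff offers 340 and keeps 400 − 340 = 60.
Round 3 (the defendant proposes): rejecting gives the plaintiff an expected 0.85 × 60 = 51; the defendant offers that and keeps 349.
Round 2 (the plaintiff proposes): rejecting gives the defendant an expected 0.85 × 349 = 296.65. The plaintiff offers 296.65 and keeps 400 − 296.65 = 103.35.
Round 1 (the defendant proposes): rejecting gives the plaintiff an expected 0.85 × 103.35 = 87.8475; the defendant offers that and keeps 312.1525.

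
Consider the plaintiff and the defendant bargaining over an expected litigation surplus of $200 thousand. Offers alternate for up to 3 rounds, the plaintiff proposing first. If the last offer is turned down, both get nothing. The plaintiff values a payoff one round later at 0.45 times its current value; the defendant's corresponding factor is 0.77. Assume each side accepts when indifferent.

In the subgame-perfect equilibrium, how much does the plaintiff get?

Round 3 (the plaintiff proposes): the defendant will accept anything ≥ 0, so the plaintiff offers 0 and keeps 200.
Round 2 (the defendant proposes): the plaintiff can get 200 next round, worth 0.45 × 200 = 90 now; the defendant offers that and keeps 110.
Round 1 (the plaintiff proposes): the defendant can get 110 next round, worth 0.77 × 110 = 84.7 now, so the plaintiff offers 84.7, keeping 115.3.

115.3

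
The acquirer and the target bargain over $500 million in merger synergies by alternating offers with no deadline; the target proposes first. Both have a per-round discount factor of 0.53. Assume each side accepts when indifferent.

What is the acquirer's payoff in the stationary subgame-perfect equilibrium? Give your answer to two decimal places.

173.20

In a stationary SPE each proposer offers the other exactly their discounted continuation value.
If the target keeps x when proposing and the acquirer keeps y when proposing, then x = 500 − 0.53y and y = 500 − 0.53x.
Solving: x = 500(1 − 0.53) / (1 − 0.53·0.53) = 235 / 0.7191 ≈ 326.7974.
The acquirer gets 500 − 326.7974 ≈ 173.2026.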